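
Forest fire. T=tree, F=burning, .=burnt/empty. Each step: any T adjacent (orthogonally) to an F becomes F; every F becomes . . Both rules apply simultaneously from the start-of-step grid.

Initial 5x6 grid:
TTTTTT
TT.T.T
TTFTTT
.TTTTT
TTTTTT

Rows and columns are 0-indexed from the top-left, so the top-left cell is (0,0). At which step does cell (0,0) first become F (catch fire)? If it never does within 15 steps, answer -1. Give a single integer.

Step 1: cell (0,0)='T' (+3 fires, +1 burnt)
Step 2: cell (0,0)='T' (+7 fires, +3 burnt)
Step 3: cell (0,0)='T' (+7 fires, +7 burnt)
Step 4: cell (0,0)='F' (+7 fires, +7 burnt)
  -> target ignites at step 4
Step 5: cell (0,0)='.' (+2 fires, +7 burnt)
Step 6: cell (0,0)='.' (+0 fires, +2 burnt)
  fire out at step 6

4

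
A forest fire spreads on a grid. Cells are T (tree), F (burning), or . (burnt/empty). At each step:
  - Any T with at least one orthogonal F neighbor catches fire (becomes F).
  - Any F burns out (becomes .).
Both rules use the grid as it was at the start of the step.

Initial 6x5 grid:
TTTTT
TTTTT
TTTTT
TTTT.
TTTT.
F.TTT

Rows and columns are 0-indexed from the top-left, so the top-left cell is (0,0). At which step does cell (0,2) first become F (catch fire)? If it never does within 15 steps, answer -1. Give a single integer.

Step 1: cell (0,2)='T' (+1 fires, +1 burnt)
Step 2: cell (0,2)='T' (+2 fires, +1 burnt)
Step 3: cell (0,2)='T' (+3 fires, +2 burnt)
Step 4: cell (0,2)='T' (+5 fires, +3 burnt)
Step 5: cell (0,2)='T' (+5 fires, +5 burnt)
Step 6: cell (0,2)='T' (+4 fires, +5 burnt)
Step 7: cell (0,2)='F' (+3 fires, +4 burnt)
  -> target ignites at step 7
Step 8: cell (0,2)='.' (+2 fires, +3 burnt)
Step 9: cell (0,2)='.' (+1 fires, +2 burnt)
Step 10: cell (0,2)='.' (+0 fires, +1 burnt)
  fire out at step 10

7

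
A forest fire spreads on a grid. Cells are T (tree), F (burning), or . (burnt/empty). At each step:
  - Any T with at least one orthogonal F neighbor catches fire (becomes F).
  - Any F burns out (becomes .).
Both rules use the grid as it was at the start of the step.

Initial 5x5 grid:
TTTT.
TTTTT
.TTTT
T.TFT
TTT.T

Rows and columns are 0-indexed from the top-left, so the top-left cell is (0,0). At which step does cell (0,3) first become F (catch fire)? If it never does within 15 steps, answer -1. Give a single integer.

Step 1: cell (0,3)='T' (+3 fires, +1 burnt)
Step 2: cell (0,3)='T' (+5 fires, +3 burnt)
Step 3: cell (0,3)='F' (+5 fires, +5 burnt)
  -> target ignites at step 3
Step 4: cell (0,3)='.' (+3 fires, +5 burnt)
Step 5: cell (0,3)='.' (+3 fires, +3 burnt)
Step 6: cell (0,3)='.' (+1 fires, +3 burnt)
Step 7: cell (0,3)='.' (+0 fires, +1 burnt)
  fire out at step 7

3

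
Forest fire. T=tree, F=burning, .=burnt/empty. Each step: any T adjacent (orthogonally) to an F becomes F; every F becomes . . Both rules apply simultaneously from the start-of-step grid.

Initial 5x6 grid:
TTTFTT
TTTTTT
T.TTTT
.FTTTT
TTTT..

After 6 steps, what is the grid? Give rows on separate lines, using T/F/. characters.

Step 1: 5 trees catch fire, 2 burn out
  TTF.FT
  TTTFTT
  T.TTTT
  ..FTTT
  TFTT..
Step 2: 9 trees catch fire, 5 burn out
  TF...F
  TTF.FT
  T.FFTT
  ...FTT
  F.FT..
Step 3: 6 trees catch fire, 9 burn out
  F.....
  TF...F
  T...FT
  ....FT
  ...F..
Step 4: 3 trees catch fire, 6 burn out
  ......
  F.....
  T....F
  .....F
  ......
Step 5: 1 trees catch fire, 3 burn out
  ......
  ......
  F.....
  ......
  ......
Step 6: 0 trees catch fire, 1 burn out
  ......
  ......
  ......
  ......
  ......

......
......
......
......
......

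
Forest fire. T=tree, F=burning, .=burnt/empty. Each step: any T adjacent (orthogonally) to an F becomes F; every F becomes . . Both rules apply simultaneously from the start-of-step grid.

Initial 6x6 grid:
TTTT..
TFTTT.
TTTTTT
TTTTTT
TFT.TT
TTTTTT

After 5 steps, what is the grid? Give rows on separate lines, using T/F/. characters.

Step 1: 8 trees catch fire, 2 burn out
  TFTT..
  F.FTT.
  TFTTTT
  TFTTTT
  F.F.TT
  TFTTTT
Step 2: 9 trees catch fire, 8 burn out
  F.FT..
  ...FT.
  F.FTTT
  F.FTTT
  ....TT
  F.FTTT
Step 3: 5 trees catch fire, 9 burn out
  ...F..
  ....F.
  ...FTT
  ...FTT
  ....TT
  ...FTT
Step 4: 3 trees catch fire, 5 burn out
  ......
  ......
  ....FT
  ....FT
  ....TT
  ....FT
Step 5: 4 trees catch fire, 3 burn out
  ......
  ......
  .....F
  .....F
  ....FT
  .....F

......
......
.....F
.....F
....FT
.....F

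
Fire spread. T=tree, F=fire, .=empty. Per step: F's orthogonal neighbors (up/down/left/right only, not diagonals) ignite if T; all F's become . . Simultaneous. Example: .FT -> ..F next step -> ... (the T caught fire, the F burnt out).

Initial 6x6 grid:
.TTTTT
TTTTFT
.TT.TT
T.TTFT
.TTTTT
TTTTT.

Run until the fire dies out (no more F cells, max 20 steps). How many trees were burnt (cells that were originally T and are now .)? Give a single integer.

Answer: 27

Derivation:
Step 1: +7 fires, +2 burnt (F count now 7)
Step 2: +8 fires, +7 burnt (F count now 8)
Step 3: +5 fires, +8 burnt (F count now 5)
Step 4: +5 fires, +5 burnt (F count now 5)
Step 5: +1 fires, +5 burnt (F count now 1)
Step 6: +1 fires, +1 burnt (F count now 1)
Step 7: +0 fires, +1 burnt (F count now 0)
Fire out after step 7
Initially T: 28, now '.': 35
Total burnt (originally-T cells now '.'): 27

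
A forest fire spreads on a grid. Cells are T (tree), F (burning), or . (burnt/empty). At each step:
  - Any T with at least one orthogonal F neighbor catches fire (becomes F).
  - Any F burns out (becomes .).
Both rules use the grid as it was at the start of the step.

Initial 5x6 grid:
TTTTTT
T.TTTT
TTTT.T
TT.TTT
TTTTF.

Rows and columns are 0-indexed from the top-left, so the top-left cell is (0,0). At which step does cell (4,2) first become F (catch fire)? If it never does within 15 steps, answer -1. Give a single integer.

Step 1: cell (4,2)='T' (+2 fires, +1 burnt)
Step 2: cell (4,2)='F' (+3 fires, +2 burnt)
  -> target ignites at step 2
Step 3: cell (4,2)='.' (+3 fires, +3 burnt)
Step 4: cell (4,2)='.' (+5 fires, +3 burnt)
Step 5: cell (4,2)='.' (+6 fires, +5 burnt)
Step 6: cell (4,2)='.' (+3 fires, +6 burnt)
Step 7: cell (4,2)='.' (+2 fires, +3 burnt)
Step 8: cell (4,2)='.' (+1 fires, +2 burnt)
Step 9: cell (4,2)='.' (+0 fires, +1 burnt)
  fire out at step 9

2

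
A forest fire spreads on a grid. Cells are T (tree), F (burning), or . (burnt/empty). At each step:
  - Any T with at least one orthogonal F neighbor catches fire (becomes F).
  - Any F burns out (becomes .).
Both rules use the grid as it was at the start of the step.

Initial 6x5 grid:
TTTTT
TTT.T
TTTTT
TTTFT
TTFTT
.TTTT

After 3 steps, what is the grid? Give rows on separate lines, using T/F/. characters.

Step 1: 6 trees catch fire, 2 burn out
  TTTTT
  TTT.T
  TTTFT
  TTF.F
  TF.FT
  .TFTT
Step 2: 7 trees catch fire, 6 burn out
  TTTTT
  TTT.T
  TTF.F
  TF...
  F...F
  .F.FT
Step 3: 5 trees catch fire, 7 burn out
  TTTTT
  TTF.F
  TF...
  F....
  .....
  ....F

TTTTT
TTF.F
TF...
F....
.....
....F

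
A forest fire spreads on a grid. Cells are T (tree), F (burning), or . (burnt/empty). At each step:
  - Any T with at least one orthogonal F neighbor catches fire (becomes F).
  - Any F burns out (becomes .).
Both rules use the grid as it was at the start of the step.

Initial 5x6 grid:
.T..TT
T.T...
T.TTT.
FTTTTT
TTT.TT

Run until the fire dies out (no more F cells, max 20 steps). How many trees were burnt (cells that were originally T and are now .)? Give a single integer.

Answer: 16

Derivation:
Step 1: +3 fires, +1 burnt (F count now 3)
Step 2: +3 fires, +3 burnt (F count now 3)
Step 3: +3 fires, +3 burnt (F count now 3)
Step 4: +3 fires, +3 burnt (F count now 3)
Step 5: +3 fires, +3 burnt (F count now 3)
Step 6: +1 fires, +3 burnt (F count now 1)
Step 7: +0 fires, +1 burnt (F count now 0)
Fire out after step 7
Initially T: 19, now '.': 27
Total burnt (originally-T cells now '.'): 16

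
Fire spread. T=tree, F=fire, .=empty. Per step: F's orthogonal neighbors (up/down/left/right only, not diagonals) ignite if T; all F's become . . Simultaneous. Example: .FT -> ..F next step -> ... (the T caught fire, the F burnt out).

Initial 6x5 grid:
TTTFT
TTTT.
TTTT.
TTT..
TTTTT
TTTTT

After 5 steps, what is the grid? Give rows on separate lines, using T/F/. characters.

Step 1: 3 trees catch fire, 1 burn out
  TTF.F
  TTTF.
  TTTT.
  TTT..
  TTTTT
  TTTTT
Step 2: 3 trees catch fire, 3 burn out
  TF...
  TTF..
  TTTF.
  TTT..
  TTTTT
  TTTTT
Step 3: 3 trees catch fire, 3 burn out
  F....
  TF...
  TTF..
  TTT..
  TTTTT
  TTTTT
Step 4: 3 trees catch fire, 3 burn out
  .....
  F....
  TF...
  TTF..
  TTTTT
  TTTTT
Step 5: 3 trees catch fire, 3 burn out
  .....
  .....
  F....
  TF...
  TTFTT
  TTTTT

.....
.....
F....
TF...
TTFTT
TTTTT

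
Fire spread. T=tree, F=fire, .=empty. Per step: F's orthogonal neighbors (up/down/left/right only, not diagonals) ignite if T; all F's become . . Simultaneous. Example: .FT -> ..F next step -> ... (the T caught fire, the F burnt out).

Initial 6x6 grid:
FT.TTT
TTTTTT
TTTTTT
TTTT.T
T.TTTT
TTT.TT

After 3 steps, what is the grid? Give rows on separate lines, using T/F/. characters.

Step 1: 2 trees catch fire, 1 burn out
  .F.TTT
  FTTTTT
  TTTTTT
  TTTT.T
  T.TTTT
  TTT.TT
Step 2: 2 trees catch fire, 2 burn out
  ...TTT
  .FTTTT
  FTTTTT
  TTTT.T
  T.TTTT
  TTT.TT
Step 3: 3 trees catch fire, 2 burn out
  ...TTT
  ..FTTT
  .FTTTT
  FTTT.T
  T.TTTT
  TTT.TT

...TTT
..FTTT
.FTTTT
FTTT.T
T.TTTT
TTT.TT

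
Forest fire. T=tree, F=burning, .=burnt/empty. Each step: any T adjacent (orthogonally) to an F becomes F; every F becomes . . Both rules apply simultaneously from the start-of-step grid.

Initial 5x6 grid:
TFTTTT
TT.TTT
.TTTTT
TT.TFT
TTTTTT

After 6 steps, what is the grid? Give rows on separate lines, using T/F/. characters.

Step 1: 7 trees catch fire, 2 burn out
  F.FTTT
  TF.TTT
  .TTTFT
  TT.F.F
  TTTTFT
Step 2: 8 trees catch fire, 7 burn out
  ...FTT
  F..TFT
  .FTF.F
  TT....
  TTTF.F
Step 3: 6 trees catch fire, 8 burn out
  ....FT
  ...F.F
  ..F...
  TF....
  TTF...
Step 4: 3 trees catch fire, 6 burn out
  .....F
  ......
  ......
  F.....
  TF....
Step 5: 1 trees catch fire, 3 burn out
  ......
  ......
  ......
  ......
  F.....
Step 6: 0 trees catch fire, 1 burn out
  ......
  ......
  ......
  ......
  ......

......
......
......
......
......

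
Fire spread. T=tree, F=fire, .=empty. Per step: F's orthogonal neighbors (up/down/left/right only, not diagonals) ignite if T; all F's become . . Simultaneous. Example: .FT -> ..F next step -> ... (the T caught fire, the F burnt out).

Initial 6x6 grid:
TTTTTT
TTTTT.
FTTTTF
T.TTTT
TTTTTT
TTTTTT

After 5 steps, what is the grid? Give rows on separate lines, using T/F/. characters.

Step 1: 5 trees catch fire, 2 burn out
  TTTTTT
  FTTTT.
  .FTTF.
  F.TTTF
  TTTTTT
  TTTTTT
Step 2: 8 trees catch fire, 5 burn out
  FTTTTT
  .FTTF.
  ..FF..
  ..TTF.
  FTTTTF
  TTTTTT
Step 3: 10 trees catch fire, 8 burn out
  .FTTFT
  ..FF..
  ......
  ..FF..
  .FTTF.
  FTTTTF
Step 4: 7 trees catch fire, 10 burn out
  ..FF.F
  ......
  ......
  ......
  ..FF..
  .FTTF.
Step 5: 2 trees catch fire, 7 burn out
  ......
  ......
  ......
  ......
  ......
  ..FF..

......
......
......
......
......
..FF..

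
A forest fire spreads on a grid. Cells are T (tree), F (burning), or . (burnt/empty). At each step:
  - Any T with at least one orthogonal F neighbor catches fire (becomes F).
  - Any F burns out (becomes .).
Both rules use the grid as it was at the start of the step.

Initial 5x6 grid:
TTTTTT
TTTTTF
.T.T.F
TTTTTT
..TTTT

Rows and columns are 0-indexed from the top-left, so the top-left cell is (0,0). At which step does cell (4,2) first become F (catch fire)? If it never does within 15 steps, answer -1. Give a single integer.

Step 1: cell (4,2)='T' (+3 fires, +2 burnt)
Step 2: cell (4,2)='T' (+4 fires, +3 burnt)
Step 3: cell (4,2)='T' (+5 fires, +4 burnt)
Step 4: cell (4,2)='T' (+4 fires, +5 burnt)
Step 5: cell (4,2)='F' (+5 fires, +4 burnt)
  -> target ignites at step 5
Step 6: cell (4,2)='.' (+2 fires, +5 burnt)
Step 7: cell (4,2)='.' (+0 fires, +2 burnt)
  fire out at step 7

5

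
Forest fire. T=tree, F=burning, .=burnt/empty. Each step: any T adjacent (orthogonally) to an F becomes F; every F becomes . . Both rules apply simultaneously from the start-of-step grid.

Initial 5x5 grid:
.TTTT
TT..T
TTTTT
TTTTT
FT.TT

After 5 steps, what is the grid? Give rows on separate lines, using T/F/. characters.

Step 1: 2 trees catch fire, 1 burn out
  .TTTT
  TT..T
  TTTTT
  FTTTT
  .F.TT
Step 2: 2 trees catch fire, 2 burn out
  .TTTT
  TT..T
  FTTTT
  .FTTT
  ...TT
Step 3: 3 trees catch fire, 2 burn out
  .TTTT
  FT..T
  .FTTT
  ..FTT
  ...TT
Step 4: 3 trees catch fire, 3 burn out
  .TTTT
  .F..T
  ..FTT
  ...FT
  ...TT
Step 5: 4 trees catch fire, 3 burn out
  .FTTT
  ....T
  ...FT
  ....F
  ...FT

.FTTT
....T
...FT
....F
...FT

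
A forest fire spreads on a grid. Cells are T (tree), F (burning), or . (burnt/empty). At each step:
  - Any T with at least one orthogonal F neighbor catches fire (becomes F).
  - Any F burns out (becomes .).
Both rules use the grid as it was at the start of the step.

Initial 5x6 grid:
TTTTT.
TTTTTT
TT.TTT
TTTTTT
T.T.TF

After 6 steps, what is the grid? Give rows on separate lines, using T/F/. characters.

Step 1: 2 trees catch fire, 1 burn out
  TTTTT.
  TTTTTT
  TT.TTT
  TTTTTF
  T.T.F.
Step 2: 2 trees catch fire, 2 burn out
  TTTTT.
  TTTTTT
  TT.TTF
  TTTTF.
  T.T...
Step 3: 3 trees catch fire, 2 burn out
  TTTTT.
  TTTTTF
  TT.TF.
  TTTF..
  T.T...
Step 4: 3 trees catch fire, 3 burn out
  TTTTT.
  TTTTF.
  TT.F..
  TTF...
  T.T...
Step 5: 4 trees catch fire, 3 burn out
  TTTTF.
  TTTF..
  TT....
  TF....
  T.F...
Step 6: 4 trees catch fire, 4 burn out
  TTTF..
  TTF...
  TF....
  F.....
  T.....

TTTF..
TTF...
TF....
F.....
T.....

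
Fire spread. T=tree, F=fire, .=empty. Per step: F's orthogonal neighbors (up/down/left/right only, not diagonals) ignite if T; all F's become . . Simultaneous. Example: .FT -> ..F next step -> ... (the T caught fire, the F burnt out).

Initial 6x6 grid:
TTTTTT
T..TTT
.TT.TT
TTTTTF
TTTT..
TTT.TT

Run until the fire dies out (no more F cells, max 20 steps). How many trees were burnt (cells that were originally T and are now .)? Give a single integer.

Answer: 26

Derivation:
Step 1: +2 fires, +1 burnt (F count now 2)
Step 2: +3 fires, +2 burnt (F count now 3)
Step 3: +4 fires, +3 burnt (F count now 4)
Step 4: +5 fires, +4 burnt (F count now 5)
Step 5: +5 fires, +5 burnt (F count now 5)
Step 6: +3 fires, +5 burnt (F count now 3)
Step 7: +2 fires, +3 burnt (F count now 2)
Step 8: +1 fires, +2 burnt (F count now 1)
Step 9: +1 fires, +1 burnt (F count now 1)
Step 10: +0 fires, +1 burnt (F count now 0)
Fire out after step 10
Initially T: 28, now '.': 34
Total burnt (originally-T cells now '.'): 26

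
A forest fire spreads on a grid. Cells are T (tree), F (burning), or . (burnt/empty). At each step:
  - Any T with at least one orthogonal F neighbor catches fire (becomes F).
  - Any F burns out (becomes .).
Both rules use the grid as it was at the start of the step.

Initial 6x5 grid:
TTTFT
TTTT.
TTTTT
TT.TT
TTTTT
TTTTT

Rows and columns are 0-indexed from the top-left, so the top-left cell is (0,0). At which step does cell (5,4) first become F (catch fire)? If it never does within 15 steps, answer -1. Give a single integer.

Step 1: cell (5,4)='T' (+3 fires, +1 burnt)
Step 2: cell (5,4)='T' (+3 fires, +3 burnt)
Step 3: cell (5,4)='T' (+5 fires, +3 burnt)
Step 4: cell (5,4)='T' (+4 fires, +5 burnt)
Step 5: cell (5,4)='T' (+5 fires, +4 burnt)
Step 6: cell (5,4)='F' (+4 fires, +5 burnt)
  -> target ignites at step 6
Step 7: cell (5,4)='.' (+2 fires, +4 burnt)
Step 8: cell (5,4)='.' (+1 fires, +2 burnt)
Step 9: cell (5,4)='.' (+0 fires, +1 burnt)
  fire out at step 9

6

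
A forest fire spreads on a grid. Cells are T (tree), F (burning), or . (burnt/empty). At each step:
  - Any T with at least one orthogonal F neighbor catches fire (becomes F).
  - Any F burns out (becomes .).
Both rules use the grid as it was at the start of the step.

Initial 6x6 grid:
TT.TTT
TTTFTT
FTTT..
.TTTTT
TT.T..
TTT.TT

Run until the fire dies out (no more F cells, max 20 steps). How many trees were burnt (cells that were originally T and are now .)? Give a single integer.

Answer: 24

Derivation:
Step 1: +6 fires, +2 burnt (F count now 6)
Step 2: +7 fires, +6 burnt (F count now 7)
Step 3: +6 fires, +7 burnt (F count now 6)
Step 4: +3 fires, +6 burnt (F count now 3)
Step 5: +2 fires, +3 burnt (F count now 2)
Step 6: +0 fires, +2 burnt (F count now 0)
Fire out after step 6
Initially T: 26, now '.': 34
Total burnt (originally-T cells now '.'): 24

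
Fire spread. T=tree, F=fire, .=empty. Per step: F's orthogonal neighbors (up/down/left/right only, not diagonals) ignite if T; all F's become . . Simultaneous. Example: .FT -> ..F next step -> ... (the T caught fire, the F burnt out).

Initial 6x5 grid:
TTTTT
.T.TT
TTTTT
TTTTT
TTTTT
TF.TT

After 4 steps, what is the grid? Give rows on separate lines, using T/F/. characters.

Step 1: 2 trees catch fire, 1 burn out
  TTTTT
  .T.TT
  TTTTT
  TTTTT
  TFTTT
  F..TT
Step 2: 3 trees catch fire, 2 burn out
  TTTTT
  .T.TT
  TTTTT
  TFTTT
  F.FTT
  ...TT
Step 3: 4 trees catch fire, 3 burn out
  TTTTT
  .T.TT
  TFTTT
  F.FTT
  ...FT
  ...TT
Step 4: 6 trees catch fire, 4 burn out
  TTTTT
  .F.TT
  F.FTT
  ...FT
  ....F
  ...FT

TTTTT
.F.TT
F.FTT
...FT
....F
...FT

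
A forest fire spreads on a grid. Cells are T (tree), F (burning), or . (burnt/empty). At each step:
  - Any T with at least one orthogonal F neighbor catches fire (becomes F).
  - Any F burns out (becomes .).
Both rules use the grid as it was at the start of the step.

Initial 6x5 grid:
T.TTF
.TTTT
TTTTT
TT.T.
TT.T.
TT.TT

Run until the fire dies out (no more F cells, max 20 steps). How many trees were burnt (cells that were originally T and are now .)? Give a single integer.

Step 1: +2 fires, +1 burnt (F count now 2)
Step 2: +3 fires, +2 burnt (F count now 3)
Step 3: +2 fires, +3 burnt (F count now 2)
Step 4: +3 fires, +2 burnt (F count now 3)
Step 5: +2 fires, +3 burnt (F count now 2)
Step 6: +3 fires, +2 burnt (F count now 3)
Step 7: +3 fires, +3 burnt (F count now 3)
Step 8: +2 fires, +3 burnt (F count now 2)
Step 9: +1 fires, +2 burnt (F count now 1)
Step 10: +0 fires, +1 burnt (F count now 0)
Fire out after step 10
Initially T: 22, now '.': 29
Total burnt (originally-T cells now '.'): 21

Answer: 21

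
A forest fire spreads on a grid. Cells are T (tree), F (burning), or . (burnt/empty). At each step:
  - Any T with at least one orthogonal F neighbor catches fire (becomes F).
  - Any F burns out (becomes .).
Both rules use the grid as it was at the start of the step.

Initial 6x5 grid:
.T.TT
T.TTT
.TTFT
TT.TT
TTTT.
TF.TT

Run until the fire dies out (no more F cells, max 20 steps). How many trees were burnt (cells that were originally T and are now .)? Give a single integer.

Answer: 19

Derivation:
Step 1: +6 fires, +2 burnt (F count now 6)
Step 2: +9 fires, +6 burnt (F count now 9)
Step 3: +3 fires, +9 burnt (F count now 3)
Step 4: +1 fires, +3 burnt (F count now 1)
Step 5: +0 fires, +1 burnt (F count now 0)
Fire out after step 5
Initially T: 21, now '.': 28
Total burnt (originally-T cells now '.'): 19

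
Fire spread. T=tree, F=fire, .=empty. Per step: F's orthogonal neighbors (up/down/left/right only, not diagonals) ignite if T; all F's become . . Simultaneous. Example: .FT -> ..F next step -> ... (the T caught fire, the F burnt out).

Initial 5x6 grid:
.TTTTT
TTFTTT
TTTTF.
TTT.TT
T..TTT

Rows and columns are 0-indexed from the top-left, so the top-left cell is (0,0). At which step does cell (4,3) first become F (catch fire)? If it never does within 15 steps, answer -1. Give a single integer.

Step 1: cell (4,3)='T' (+7 fires, +2 burnt)
Step 2: cell (4,3)='T' (+9 fires, +7 burnt)
Step 3: cell (4,3)='F' (+5 fires, +9 burnt)
  -> target ignites at step 3
Step 4: cell (4,3)='.' (+1 fires, +5 burnt)
Step 5: cell (4,3)='.' (+1 fires, +1 burnt)
Step 6: cell (4,3)='.' (+0 fires, +1 burnt)
  fire out at step 6

3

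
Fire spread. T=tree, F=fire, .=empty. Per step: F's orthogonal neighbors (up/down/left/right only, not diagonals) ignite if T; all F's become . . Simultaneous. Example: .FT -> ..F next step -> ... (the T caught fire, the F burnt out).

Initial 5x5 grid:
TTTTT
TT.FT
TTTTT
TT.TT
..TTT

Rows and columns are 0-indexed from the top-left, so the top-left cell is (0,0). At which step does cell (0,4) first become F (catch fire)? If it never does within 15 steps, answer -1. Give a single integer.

Step 1: cell (0,4)='T' (+3 fires, +1 burnt)
Step 2: cell (0,4)='F' (+5 fires, +3 burnt)
  -> target ignites at step 2
Step 3: cell (0,4)='.' (+4 fires, +5 burnt)
Step 4: cell (0,4)='.' (+6 fires, +4 burnt)
Step 5: cell (0,4)='.' (+2 fires, +6 burnt)
Step 6: cell (0,4)='.' (+0 fires, +2 burnt)
  fire out at step 6

2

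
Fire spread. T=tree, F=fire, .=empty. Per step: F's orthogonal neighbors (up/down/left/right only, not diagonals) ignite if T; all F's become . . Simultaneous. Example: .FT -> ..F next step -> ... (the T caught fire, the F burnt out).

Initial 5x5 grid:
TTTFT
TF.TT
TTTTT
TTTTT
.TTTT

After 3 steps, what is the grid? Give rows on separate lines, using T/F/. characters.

Step 1: 6 trees catch fire, 2 burn out
  TFF.F
  F..FT
  TFTTT
  TTTTT
  .TTTT
Step 2: 6 trees catch fire, 6 burn out
  F....
  ....F
  F.FFT
  TFTTT
  .TTTT
Step 3: 5 trees catch fire, 6 burn out
  .....
  .....
  ....F
  F.FFT
  .FTTT

.....
.....
....F
F.FFT
.FTTT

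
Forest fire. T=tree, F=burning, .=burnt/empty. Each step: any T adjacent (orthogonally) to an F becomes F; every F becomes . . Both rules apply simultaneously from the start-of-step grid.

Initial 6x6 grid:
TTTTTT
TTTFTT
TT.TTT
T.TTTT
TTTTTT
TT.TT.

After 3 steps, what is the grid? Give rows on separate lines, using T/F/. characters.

Step 1: 4 trees catch fire, 1 burn out
  TTTFTT
  TTF.FT
  TT.FTT
  T.TTTT
  TTTTTT
  TT.TT.
Step 2: 6 trees catch fire, 4 burn out
  TTF.FT
  TF...F
  TT..FT
  T.TFTT
  TTTTTT
  TT.TT.
Step 3: 8 trees catch fire, 6 burn out
  TF...F
  F.....
  TF...F
  T.F.FT
  TTTFTT
  TT.TT.

TF...F
F.....
TF...F
T.F.FT
TTTFTT
TT.TT.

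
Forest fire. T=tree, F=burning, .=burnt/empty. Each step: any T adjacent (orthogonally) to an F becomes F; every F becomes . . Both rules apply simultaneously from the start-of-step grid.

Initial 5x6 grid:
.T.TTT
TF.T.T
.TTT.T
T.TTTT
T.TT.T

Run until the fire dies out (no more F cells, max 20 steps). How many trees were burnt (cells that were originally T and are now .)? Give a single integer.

Answer: 18

Derivation:
Step 1: +3 fires, +1 burnt (F count now 3)
Step 2: +1 fires, +3 burnt (F count now 1)
Step 3: +2 fires, +1 burnt (F count now 2)
Step 4: +3 fires, +2 burnt (F count now 3)
Step 5: +3 fires, +3 burnt (F count now 3)
Step 6: +2 fires, +3 burnt (F count now 2)
Step 7: +3 fires, +2 burnt (F count now 3)
Step 8: +1 fires, +3 burnt (F count now 1)
Step 9: +0 fires, +1 burnt (F count now 0)
Fire out after step 9
Initially T: 20, now '.': 28
Total burnt (originally-T cells now '.'): 18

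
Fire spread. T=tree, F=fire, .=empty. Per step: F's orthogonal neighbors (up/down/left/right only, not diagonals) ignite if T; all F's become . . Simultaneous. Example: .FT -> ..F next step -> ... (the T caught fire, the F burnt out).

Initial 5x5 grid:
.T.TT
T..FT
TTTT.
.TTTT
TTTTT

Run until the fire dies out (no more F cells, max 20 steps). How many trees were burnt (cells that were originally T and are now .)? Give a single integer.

Step 1: +3 fires, +1 burnt (F count now 3)
Step 2: +3 fires, +3 burnt (F count now 3)
Step 3: +4 fires, +3 burnt (F count now 4)
Step 4: +4 fires, +4 burnt (F count now 4)
Step 5: +2 fires, +4 burnt (F count now 2)
Step 6: +1 fires, +2 burnt (F count now 1)
Step 7: +0 fires, +1 burnt (F count now 0)
Fire out after step 7
Initially T: 18, now '.': 24
Total burnt (originally-T cells now '.'): 17

Answer: 17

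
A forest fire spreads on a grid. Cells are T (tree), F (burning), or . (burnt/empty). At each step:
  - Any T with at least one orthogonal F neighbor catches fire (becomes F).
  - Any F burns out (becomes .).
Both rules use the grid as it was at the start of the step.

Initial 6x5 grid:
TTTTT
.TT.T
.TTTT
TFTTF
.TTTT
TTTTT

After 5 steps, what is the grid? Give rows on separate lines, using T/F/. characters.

Step 1: 7 trees catch fire, 2 burn out
  TTTTT
  .TT.T
  .FTTF
  F.FF.
  .FTTF
  TTTTT
Step 2: 8 trees catch fire, 7 burn out
  TTTTT
  .FT.F
  ..FF.
  .....
  ..FF.
  TFTTF
Step 3: 6 trees catch fire, 8 burn out
  TFTTF
  ..F..
  .....
  .....
  .....
  F.FF.
Step 4: 3 trees catch fire, 6 burn out
  F.FF.
  .....
  .....
  .....
  .....
  .....
Step 5: 0 trees catch fire, 3 burn out
  .....
  .....
  .....
  .....
  .....
  .....

.....
.....
.....
.....
.....
.....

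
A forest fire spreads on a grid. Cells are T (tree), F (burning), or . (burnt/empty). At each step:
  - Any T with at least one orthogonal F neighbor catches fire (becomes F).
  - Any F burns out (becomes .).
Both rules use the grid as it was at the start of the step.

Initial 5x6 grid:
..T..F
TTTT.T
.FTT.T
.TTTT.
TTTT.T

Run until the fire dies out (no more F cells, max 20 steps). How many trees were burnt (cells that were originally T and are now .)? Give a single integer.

Answer: 17

Derivation:
Step 1: +4 fires, +2 burnt (F count now 4)
Step 2: +6 fires, +4 burnt (F count now 6)
Step 3: +5 fires, +6 burnt (F count now 5)
Step 4: +2 fires, +5 burnt (F count now 2)
Step 5: +0 fires, +2 burnt (F count now 0)
Fire out after step 5
Initially T: 18, now '.': 29
Total burnt (originally-T cells now '.'): 17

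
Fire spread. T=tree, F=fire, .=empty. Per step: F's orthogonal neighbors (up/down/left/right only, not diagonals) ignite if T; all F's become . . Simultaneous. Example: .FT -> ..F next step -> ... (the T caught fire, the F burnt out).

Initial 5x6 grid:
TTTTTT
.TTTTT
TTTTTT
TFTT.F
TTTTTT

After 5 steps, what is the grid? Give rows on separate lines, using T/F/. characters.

Step 1: 6 trees catch fire, 2 burn out
  TTTTTT
  .TTTTT
  TFTTTF
  F.FT..
  TFTTTF
Step 2: 9 trees catch fire, 6 burn out
  TTTTTT
  .FTTTF
  F.FTF.
  ...F..
  F.FTF.
Step 3: 6 trees catch fire, 9 burn out
  TFTTTF
  ..FTF.
  ...F..
  ......
  ...F..
Step 4: 4 trees catch fire, 6 burn out
  F.FTF.
  ...F..
  ......
  ......
  ......
Step 5: 1 trees catch fire, 4 burn out
  ...F..
  ......
  ......
  ......
  ......

...F..
......
......
......
......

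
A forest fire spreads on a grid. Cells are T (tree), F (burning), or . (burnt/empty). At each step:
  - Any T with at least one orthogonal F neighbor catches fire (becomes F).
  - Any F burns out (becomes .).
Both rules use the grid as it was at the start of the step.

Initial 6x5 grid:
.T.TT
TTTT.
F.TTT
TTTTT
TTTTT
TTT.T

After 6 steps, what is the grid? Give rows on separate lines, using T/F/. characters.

Step 1: 2 trees catch fire, 1 burn out
  .T.TT
  FTTT.
  ..TTT
  FTTTT
  TTTTT
  TTT.T
Step 2: 3 trees catch fire, 2 burn out
  .T.TT
  .FTT.
  ..TTT
  .FTTT
  FTTTT
  TTT.T
Step 3: 5 trees catch fire, 3 burn out
  .F.TT
  ..FT.
  ..TTT
  ..FTT
  .FTTT
  FTT.T
Step 4: 5 trees catch fire, 5 burn out
  ...TT
  ...F.
  ..FTT
  ...FT
  ..FTT
  .FT.T
Step 5: 5 trees catch fire, 5 burn out
  ...FT
  .....
  ...FT
  ....F
  ...FT
  ..F.T
Step 6: 3 trees catch fire, 5 burn out
  ....F
  .....
  ....F
  .....
  ....F
  ....T

....F
.....
....F
.....
....F
....T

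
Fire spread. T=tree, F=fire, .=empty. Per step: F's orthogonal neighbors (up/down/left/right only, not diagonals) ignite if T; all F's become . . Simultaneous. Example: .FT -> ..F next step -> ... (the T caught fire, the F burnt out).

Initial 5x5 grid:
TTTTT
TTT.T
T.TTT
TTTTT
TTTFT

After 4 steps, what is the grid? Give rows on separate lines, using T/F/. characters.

Step 1: 3 trees catch fire, 1 burn out
  TTTTT
  TTT.T
  T.TTT
  TTTFT
  TTF.F
Step 2: 4 trees catch fire, 3 burn out
  TTTTT
  TTT.T
  T.TFT
  TTF.F
  TF...
Step 3: 4 trees catch fire, 4 burn out
  TTTTT
  TTT.T
  T.F.F
  TF...
  F....
Step 4: 3 trees catch fire, 4 burn out
  TTTTT
  TTF.F
  T....
  F....
  .....

TTTTT
TTF.F
T....
F....
.....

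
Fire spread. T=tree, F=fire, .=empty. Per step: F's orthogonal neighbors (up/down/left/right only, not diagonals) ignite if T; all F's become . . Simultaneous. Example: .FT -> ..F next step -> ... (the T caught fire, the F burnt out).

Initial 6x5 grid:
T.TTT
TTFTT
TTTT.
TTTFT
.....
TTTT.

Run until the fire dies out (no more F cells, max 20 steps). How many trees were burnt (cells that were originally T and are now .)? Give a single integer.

Step 1: +7 fires, +2 burnt (F count now 7)
Step 2: +5 fires, +7 burnt (F count now 5)
Step 3: +4 fires, +5 burnt (F count now 4)
Step 4: +0 fires, +4 burnt (F count now 0)
Fire out after step 4
Initially T: 20, now '.': 26
Total burnt (originally-T cells now '.'): 16

Answer: 16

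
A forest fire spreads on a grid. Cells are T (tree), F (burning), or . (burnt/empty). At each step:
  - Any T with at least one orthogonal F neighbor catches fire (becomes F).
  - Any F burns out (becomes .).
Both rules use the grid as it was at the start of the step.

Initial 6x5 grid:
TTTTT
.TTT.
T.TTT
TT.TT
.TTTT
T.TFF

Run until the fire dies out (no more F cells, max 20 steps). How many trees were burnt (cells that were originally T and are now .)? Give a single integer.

Step 1: +3 fires, +2 burnt (F count now 3)
Step 2: +3 fires, +3 burnt (F count now 3)
Step 3: +3 fires, +3 burnt (F count now 3)
Step 4: +3 fires, +3 burnt (F count now 3)
Step 5: +3 fires, +3 burnt (F count now 3)
Step 6: +4 fires, +3 burnt (F count now 4)
Step 7: +1 fires, +4 burnt (F count now 1)
Step 8: +1 fires, +1 burnt (F count now 1)
Step 9: +0 fires, +1 burnt (F count now 0)
Fire out after step 9
Initially T: 22, now '.': 29
Total burnt (originally-T cells now '.'): 21

Answer: 21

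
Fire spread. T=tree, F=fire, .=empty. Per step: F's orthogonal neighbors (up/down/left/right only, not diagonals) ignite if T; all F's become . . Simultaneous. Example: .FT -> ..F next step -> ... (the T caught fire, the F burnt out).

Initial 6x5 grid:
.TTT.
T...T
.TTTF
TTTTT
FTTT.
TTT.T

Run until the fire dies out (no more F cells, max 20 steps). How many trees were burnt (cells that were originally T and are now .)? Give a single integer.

Step 1: +6 fires, +2 burnt (F count now 6)
Step 2: +5 fires, +6 burnt (F count now 5)
Step 3: +4 fires, +5 burnt (F count now 4)
Step 4: +0 fires, +4 burnt (F count now 0)
Fire out after step 4
Initially T: 20, now '.': 25
Total burnt (originally-T cells now '.'): 15

Answer: 15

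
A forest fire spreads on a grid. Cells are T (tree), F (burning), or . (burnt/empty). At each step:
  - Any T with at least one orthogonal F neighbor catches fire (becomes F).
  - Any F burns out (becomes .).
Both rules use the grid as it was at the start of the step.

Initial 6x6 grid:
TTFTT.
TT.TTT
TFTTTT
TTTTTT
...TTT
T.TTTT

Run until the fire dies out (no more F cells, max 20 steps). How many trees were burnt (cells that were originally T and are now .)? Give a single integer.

Answer: 27

Derivation:
Step 1: +6 fires, +2 burnt (F count now 6)
Step 2: +7 fires, +6 burnt (F count now 7)
Step 3: +3 fires, +7 burnt (F count now 3)
Step 4: +4 fires, +3 burnt (F count now 4)
Step 5: +3 fires, +4 burnt (F count now 3)
Step 6: +3 fires, +3 burnt (F count now 3)
Step 7: +1 fires, +3 burnt (F count now 1)
Step 8: +0 fires, +1 burnt (F count now 0)
Fire out after step 8
Initially T: 28, now '.': 35
Total burnt (originally-T cells now '.'): 27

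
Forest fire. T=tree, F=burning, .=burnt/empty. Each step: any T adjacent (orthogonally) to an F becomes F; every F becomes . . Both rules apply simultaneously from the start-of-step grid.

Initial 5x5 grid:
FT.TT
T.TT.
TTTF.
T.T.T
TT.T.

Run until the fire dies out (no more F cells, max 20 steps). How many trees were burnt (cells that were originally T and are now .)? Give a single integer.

Step 1: +4 fires, +2 burnt (F count now 4)
Step 2: +5 fires, +4 burnt (F count now 5)
Step 3: +2 fires, +5 burnt (F count now 2)
Step 4: +1 fires, +2 burnt (F count now 1)
Step 5: +1 fires, +1 burnt (F count now 1)
Step 6: +0 fires, +1 burnt (F count now 0)
Fire out after step 6
Initially T: 15, now '.': 23
Total burnt (originally-T cells now '.'): 13

Answer: 13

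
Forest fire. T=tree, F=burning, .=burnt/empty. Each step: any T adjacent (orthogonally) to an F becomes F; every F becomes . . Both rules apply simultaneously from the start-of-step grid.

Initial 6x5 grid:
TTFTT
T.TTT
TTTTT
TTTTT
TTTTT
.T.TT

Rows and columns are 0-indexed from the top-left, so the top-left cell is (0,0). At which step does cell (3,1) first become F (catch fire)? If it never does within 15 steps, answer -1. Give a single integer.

Step 1: cell (3,1)='T' (+3 fires, +1 burnt)
Step 2: cell (3,1)='T' (+4 fires, +3 burnt)
Step 3: cell (3,1)='T' (+5 fires, +4 burnt)
Step 4: cell (3,1)='F' (+5 fires, +5 burnt)
  -> target ignites at step 4
Step 5: cell (3,1)='.' (+4 fires, +5 burnt)
Step 6: cell (3,1)='.' (+4 fires, +4 burnt)
Step 7: cell (3,1)='.' (+1 fires, +4 burnt)
Step 8: cell (3,1)='.' (+0 fires, +1 burnt)
  fire out at step 8

4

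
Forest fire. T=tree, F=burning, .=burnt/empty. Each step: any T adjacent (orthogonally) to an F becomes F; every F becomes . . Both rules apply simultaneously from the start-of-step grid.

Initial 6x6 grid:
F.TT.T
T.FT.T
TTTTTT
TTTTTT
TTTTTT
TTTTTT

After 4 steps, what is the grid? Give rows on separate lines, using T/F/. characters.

Step 1: 4 trees catch fire, 2 burn out
  ..FT.T
  F..F.T
  TTFTTT
  TTTTTT
  TTTTTT
  TTTTTT
Step 2: 5 trees catch fire, 4 burn out
  ...F.T
  .....T
  FF.FTT
  TTFTTT
  TTTTTT
  TTTTTT
Step 3: 5 trees catch fire, 5 burn out
  .....T
  .....T
  ....FT
  FF.FTT
  TTFTTT
  TTTTTT
Step 4: 6 trees catch fire, 5 burn out
  .....T
  .....T
  .....F
  ....FT
  FF.FTT
  TTFTTT

.....T
.....T
.....F
....FT
FF.FTT
TTFTTT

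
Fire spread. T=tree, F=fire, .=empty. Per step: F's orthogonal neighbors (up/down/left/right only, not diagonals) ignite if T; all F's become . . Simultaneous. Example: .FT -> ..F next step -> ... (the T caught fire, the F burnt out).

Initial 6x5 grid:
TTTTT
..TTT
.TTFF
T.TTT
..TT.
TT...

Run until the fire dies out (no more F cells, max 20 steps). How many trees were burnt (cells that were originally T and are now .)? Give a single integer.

Answer: 15

Derivation:
Step 1: +5 fires, +2 burnt (F count now 5)
Step 2: +6 fires, +5 burnt (F count now 6)
Step 3: +2 fires, +6 burnt (F count now 2)
Step 4: +1 fires, +2 burnt (F count now 1)
Step 5: +1 fires, +1 burnt (F count now 1)
Step 6: +0 fires, +1 burnt (F count now 0)
Fire out after step 6
Initially T: 18, now '.': 27
Total burnt (originally-T cells now '.'): 15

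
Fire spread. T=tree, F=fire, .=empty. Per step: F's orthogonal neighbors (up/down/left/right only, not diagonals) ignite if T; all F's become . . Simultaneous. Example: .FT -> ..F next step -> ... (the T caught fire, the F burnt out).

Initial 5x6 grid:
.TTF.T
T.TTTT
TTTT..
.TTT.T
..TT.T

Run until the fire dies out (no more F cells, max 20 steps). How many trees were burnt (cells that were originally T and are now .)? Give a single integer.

Answer: 17

Derivation:
Step 1: +2 fires, +1 burnt (F count now 2)
Step 2: +4 fires, +2 burnt (F count now 4)
Step 3: +3 fires, +4 burnt (F count now 3)
Step 4: +4 fires, +3 burnt (F count now 4)
Step 5: +3 fires, +4 burnt (F count now 3)
Step 6: +1 fires, +3 burnt (F count now 1)
Step 7: +0 fires, +1 burnt (F count now 0)
Fire out after step 7
Initially T: 19, now '.': 28
Total burnt (originally-T cells now '.'): 17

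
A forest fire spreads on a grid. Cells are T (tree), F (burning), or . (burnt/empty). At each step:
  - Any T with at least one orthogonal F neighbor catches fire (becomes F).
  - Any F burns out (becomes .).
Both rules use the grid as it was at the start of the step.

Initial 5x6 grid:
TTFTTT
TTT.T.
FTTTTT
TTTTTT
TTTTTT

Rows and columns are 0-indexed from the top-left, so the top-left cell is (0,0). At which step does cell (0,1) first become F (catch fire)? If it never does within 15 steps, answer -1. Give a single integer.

Step 1: cell (0,1)='F' (+6 fires, +2 burnt)
  -> target ignites at step 1
Step 2: cell (0,1)='.' (+6 fires, +6 burnt)
Step 3: cell (0,1)='.' (+5 fires, +6 burnt)
Step 4: cell (0,1)='.' (+3 fires, +5 burnt)
Step 5: cell (0,1)='.' (+3 fires, +3 burnt)
Step 6: cell (0,1)='.' (+2 fires, +3 burnt)
Step 7: cell (0,1)='.' (+1 fires, +2 burnt)
Step 8: cell (0,1)='.' (+0 fires, +1 burnt)
  fire out at step 8

1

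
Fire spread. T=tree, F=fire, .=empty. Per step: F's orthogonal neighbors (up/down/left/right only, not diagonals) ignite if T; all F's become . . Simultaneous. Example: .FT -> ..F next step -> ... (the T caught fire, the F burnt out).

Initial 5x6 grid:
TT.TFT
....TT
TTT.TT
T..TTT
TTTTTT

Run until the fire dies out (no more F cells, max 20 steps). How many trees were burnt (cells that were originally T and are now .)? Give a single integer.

Answer: 19

Derivation:
Step 1: +3 fires, +1 burnt (F count now 3)
Step 2: +2 fires, +3 burnt (F count now 2)
Step 3: +2 fires, +2 burnt (F count now 2)
Step 4: +3 fires, +2 burnt (F count now 3)
Step 5: +2 fires, +3 burnt (F count now 2)
Step 6: +1 fires, +2 burnt (F count now 1)
Step 7: +1 fires, +1 burnt (F count now 1)
Step 8: +1 fires, +1 burnt (F count now 1)
Step 9: +1 fires, +1 burnt (F count now 1)
Step 10: +1 fires, +1 burnt (F count now 1)
Step 11: +1 fires, +1 burnt (F count now 1)
Step 12: +1 fires, +1 burnt (F count now 1)
Step 13: +0 fires, +1 burnt (F count now 0)
Fire out after step 13
Initially T: 21, now '.': 28
Total burnt (originally-T cells now '.'): 19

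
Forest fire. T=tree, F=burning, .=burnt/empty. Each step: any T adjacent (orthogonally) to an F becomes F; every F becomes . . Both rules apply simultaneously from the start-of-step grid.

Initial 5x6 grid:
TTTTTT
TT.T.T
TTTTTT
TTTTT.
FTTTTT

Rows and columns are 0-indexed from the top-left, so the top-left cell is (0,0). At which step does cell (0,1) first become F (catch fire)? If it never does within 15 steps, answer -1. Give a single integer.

Step 1: cell (0,1)='T' (+2 fires, +1 burnt)
Step 2: cell (0,1)='T' (+3 fires, +2 burnt)
Step 3: cell (0,1)='T' (+4 fires, +3 burnt)
Step 4: cell (0,1)='T' (+5 fires, +4 burnt)
Step 5: cell (0,1)='F' (+4 fires, +5 burnt)
  -> target ignites at step 5
Step 6: cell (0,1)='.' (+3 fires, +4 burnt)
Step 7: cell (0,1)='.' (+2 fires, +3 burnt)
Step 8: cell (0,1)='.' (+2 fires, +2 burnt)
Step 9: cell (0,1)='.' (+1 fires, +2 burnt)
Step 10: cell (0,1)='.' (+0 fires, +1 burnt)
  fire out at step 10

5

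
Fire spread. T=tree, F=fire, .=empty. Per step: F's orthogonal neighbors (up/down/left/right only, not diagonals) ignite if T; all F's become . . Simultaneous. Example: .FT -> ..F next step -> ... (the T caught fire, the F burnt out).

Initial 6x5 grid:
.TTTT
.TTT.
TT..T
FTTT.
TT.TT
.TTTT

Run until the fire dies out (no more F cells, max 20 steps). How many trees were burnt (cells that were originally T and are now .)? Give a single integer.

Answer: 20

Derivation:
Step 1: +3 fires, +1 burnt (F count now 3)
Step 2: +3 fires, +3 burnt (F count now 3)
Step 3: +3 fires, +3 burnt (F count now 3)
Step 4: +4 fires, +3 burnt (F count now 4)
Step 5: +4 fires, +4 burnt (F count now 4)
Step 6: +2 fires, +4 burnt (F count now 2)
Step 7: +1 fires, +2 burnt (F count now 1)
Step 8: +0 fires, +1 burnt (F count now 0)
Fire out after step 8
Initially T: 21, now '.': 29
Total burnt (originally-T cells now '.'): 20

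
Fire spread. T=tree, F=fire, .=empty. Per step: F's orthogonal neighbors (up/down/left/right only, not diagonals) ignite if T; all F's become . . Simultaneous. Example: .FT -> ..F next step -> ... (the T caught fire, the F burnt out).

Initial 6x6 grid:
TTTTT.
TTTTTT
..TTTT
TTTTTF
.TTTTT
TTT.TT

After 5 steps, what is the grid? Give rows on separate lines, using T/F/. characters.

Step 1: 3 trees catch fire, 1 burn out
  TTTTT.
  TTTTTT
  ..TTTF
  TTTTF.
  .TTTTF
  TTT.TT
Step 2: 5 trees catch fire, 3 burn out
  TTTTT.
  TTTTTF
  ..TTF.
  TTTF..
  .TTTF.
  TTT.TF
Step 3: 5 trees catch fire, 5 burn out
  TTTTT.
  TTTTF.
  ..TF..
  TTF...
  .TTF..
  TTT.F.
Step 4: 5 trees catch fire, 5 burn out
  TTTTF.
  TTTF..
  ..F...
  TF....
  .TF...
  TTT...
Step 5: 5 trees catch fire, 5 burn out
  TTTF..
  TTF...
  ......
  F.....
  .F....
  TTF...

TTTF..
TTF...
......
F.....
.F....
TTF...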